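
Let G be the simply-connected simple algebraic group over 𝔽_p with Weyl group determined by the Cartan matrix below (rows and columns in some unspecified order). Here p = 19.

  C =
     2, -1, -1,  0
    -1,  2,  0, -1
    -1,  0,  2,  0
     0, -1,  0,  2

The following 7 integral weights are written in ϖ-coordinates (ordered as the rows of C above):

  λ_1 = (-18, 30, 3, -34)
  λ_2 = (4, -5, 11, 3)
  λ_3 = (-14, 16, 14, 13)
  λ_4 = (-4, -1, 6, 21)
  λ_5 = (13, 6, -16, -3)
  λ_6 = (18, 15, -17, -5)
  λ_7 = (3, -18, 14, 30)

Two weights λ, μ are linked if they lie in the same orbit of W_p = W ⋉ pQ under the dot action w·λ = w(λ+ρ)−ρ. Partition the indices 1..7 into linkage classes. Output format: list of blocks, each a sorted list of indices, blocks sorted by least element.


C ↔ A_4 under row/col permutation; |W(A_4)| = 120.

Alcove-folded reps (p=19, 7 weights, presented ϖ-order):

  λ_1 → (1, 4, 12, 0) · λ_2 → (1, 4, 12, 0) · λ_3 → (1, 4, 12, 0) · λ_4 → (3, 0, 0, 12) · λ_5 → (1, 4, 12, 0) · λ_6 → (3, 0, 0, 12) · λ_7 → (1, 4, 12, 0)

2 distinct reps among the 7 weights ⇒ 2 W_19-linkage classes:

[[1, 2, 3, 5, 7], [4, 6]]


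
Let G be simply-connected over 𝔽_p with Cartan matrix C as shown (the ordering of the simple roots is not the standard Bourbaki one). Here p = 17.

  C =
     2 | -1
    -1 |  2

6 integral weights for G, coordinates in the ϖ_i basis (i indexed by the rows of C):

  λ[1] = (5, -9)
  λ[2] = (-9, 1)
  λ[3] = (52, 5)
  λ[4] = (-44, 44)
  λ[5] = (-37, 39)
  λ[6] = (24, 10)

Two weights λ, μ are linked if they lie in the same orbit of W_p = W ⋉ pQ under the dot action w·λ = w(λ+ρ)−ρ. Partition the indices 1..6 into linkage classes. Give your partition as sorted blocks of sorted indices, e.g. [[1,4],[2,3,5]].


Dynkin diagram of C (from the 2 off-diagonal −1 entries): A_2.

λ_j+ρ reflected into Ā_17 (⟨·,θ^∨⟩≤17); 2-tuples as given:

  [1] (2, 6);  [2] (2, 6);  [3] (2, 6);  [4] (2, 6);  [5] (4, 11);  [6] (2, 6)

Linkage partition of the 6 weights (2 classes, p=17):

[[1, 2, 3, 4, 6], [5]]


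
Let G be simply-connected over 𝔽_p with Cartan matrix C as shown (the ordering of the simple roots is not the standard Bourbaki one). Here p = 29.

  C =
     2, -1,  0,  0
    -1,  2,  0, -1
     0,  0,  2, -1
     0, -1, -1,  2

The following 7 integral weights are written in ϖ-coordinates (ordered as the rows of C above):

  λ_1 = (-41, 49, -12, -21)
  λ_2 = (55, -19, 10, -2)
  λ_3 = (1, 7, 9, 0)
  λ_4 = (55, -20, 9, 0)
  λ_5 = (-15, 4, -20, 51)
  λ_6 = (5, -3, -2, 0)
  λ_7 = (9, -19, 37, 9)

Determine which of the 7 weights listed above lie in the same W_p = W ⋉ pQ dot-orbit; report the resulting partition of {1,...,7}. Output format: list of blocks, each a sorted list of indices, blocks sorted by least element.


A_4 Cartan matrix, 4 simple roots permuted; ρ=(1,1,1,1).

λ_j+ρ reflected into Ā_29 (⟨·,θ^∨⟩≤29); 4-tuples as given:

  [1] (2, 8, 10, 1);  [2] (2, 8, 10, 1);  [3] (2, 8, 10, 1);  [4] (2, 8, 10, 1);  [5] (5, 14, 5, 1);  [6] (4, 0, 1, 1);  [7] (2, 8, 10, 1)

These 7 weights hit 3 W_29-dot-orbits; sizes (5, 1, 1):

[[1, 2, 3, 4, 7], [5], [6]]


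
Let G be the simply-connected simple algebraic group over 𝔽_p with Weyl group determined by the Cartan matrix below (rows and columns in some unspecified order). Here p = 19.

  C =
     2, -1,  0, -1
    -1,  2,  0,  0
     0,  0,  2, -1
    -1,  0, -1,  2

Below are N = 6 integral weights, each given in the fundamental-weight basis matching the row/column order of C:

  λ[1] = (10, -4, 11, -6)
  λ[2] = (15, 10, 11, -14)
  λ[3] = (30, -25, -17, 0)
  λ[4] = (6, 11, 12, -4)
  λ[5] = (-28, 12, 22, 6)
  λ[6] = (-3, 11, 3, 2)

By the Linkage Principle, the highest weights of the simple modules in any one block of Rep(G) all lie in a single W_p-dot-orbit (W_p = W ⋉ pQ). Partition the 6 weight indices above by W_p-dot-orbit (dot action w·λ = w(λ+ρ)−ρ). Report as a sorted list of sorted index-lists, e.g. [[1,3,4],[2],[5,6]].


Cartan matrix: type A_4 (|W|=120); un-permuting the 4 rows.

λ_j+ρ reflected into Ā_19 (⟨·,θ^∨⟩≤19); 4-tuples as given:

  λ_1+ρ ↦ (3, 3, 7, 5)
  λ_2+ρ ↦ (3, 3, 7, 5)
  λ_3+ρ ↦ (3, 3, 7, 5)
  λ_4+ρ ↦ (4, 2, 0, 3)
  λ_5+ρ ↦ (3, 3, 7, 5)
  λ_6+ρ ↦ (2, 10, 4, 1)

Grouping the 6 weights by Ā_19-representative: 3 linkage classes.

[[1, 2, 3, 5], [4], [6]]


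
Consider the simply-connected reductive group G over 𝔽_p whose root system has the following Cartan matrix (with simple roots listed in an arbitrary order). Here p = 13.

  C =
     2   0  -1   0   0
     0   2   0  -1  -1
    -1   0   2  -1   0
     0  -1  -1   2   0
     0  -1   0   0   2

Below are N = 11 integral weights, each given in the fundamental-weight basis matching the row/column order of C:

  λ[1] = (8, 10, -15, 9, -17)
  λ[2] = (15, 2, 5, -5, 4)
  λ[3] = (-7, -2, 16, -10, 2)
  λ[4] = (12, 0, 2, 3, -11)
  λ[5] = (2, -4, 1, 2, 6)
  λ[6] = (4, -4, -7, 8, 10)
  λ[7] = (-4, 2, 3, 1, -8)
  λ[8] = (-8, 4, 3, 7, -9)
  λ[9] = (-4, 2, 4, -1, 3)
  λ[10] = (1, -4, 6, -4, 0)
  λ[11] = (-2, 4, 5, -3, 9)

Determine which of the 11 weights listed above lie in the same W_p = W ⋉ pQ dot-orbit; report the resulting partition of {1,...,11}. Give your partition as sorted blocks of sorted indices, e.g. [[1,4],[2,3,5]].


Type A_5, rank 5, |W|=720; reorder rows/cols to standard.

W_13-reps of the 11 weights in Ā_13 (same 5-coord order as C):

  1: (0, 3, 3, 2, 1)
  2: (0, 3, 3, 2, 1)
  3: (2, 2, 1, 1, 3)
  4: (3, 3, 2, 0, 4)
  5: (3, 3, 2, 0, 4)
  6: (3, 3, 2, 0, 4)
  7: (2, 2, 1, 1, 3)
  8: (0, 3, 3, 2, 1)
  9: (3, 3, 2, 0, 4)
  10: (2, 2, 1, 1, 3)
  11: (3, 3, 2, 0, 4)

Grouping the 11 weights by Ā_13-representative: 3 linkage classes.

[[1, 2, 8], [3, 7, 10], [4, 5, 6, 9, 11]]


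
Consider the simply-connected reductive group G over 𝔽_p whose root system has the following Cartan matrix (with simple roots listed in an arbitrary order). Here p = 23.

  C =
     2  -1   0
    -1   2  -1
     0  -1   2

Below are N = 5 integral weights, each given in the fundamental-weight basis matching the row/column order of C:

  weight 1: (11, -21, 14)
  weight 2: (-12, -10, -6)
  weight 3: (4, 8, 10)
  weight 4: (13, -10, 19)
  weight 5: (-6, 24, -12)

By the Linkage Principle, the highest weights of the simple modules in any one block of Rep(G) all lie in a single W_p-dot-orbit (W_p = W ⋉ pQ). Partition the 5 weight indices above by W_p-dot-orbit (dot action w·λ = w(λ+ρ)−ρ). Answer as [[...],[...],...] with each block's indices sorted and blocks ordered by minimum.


Dynkin diagram of C (from the 4 off-diagonal −1 entries): A_3.

Ā_23 reps of the 5 weights (A_3, coords as presented):

  [1] (8, 7, 5)
  [2] (3, 9, 9)
  [3] (3, 9, 9)
  [4] (3, 9, 9)
  [5] (3, 9, 9)

Linkage partition of the 5 weights (2 classes, p=23):

[[1], [2, 3, 4, 5]]


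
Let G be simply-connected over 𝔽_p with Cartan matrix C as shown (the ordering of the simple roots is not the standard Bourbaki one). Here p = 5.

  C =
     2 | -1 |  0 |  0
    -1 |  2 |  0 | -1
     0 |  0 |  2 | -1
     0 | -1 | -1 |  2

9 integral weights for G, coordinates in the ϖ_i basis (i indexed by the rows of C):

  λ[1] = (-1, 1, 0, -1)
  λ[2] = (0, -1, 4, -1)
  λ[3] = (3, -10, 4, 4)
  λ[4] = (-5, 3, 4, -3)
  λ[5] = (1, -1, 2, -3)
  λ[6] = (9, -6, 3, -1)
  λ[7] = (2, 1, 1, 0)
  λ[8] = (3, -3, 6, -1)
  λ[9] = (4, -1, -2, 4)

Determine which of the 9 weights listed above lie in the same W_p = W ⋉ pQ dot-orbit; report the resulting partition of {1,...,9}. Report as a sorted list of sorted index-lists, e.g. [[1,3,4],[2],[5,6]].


Type A_4, rank 4, |W|=120; reorder rows/cols to standard.

Ā_5 reps of the 9 weights (A_4, coords as presented):

  1: (0, 2, 1, 0)
  2: (0, 0, 4, 0)
  3: (0, 0, 4, 0)
  4: (0, 2, 1, 0)
  5: (0, 2, 1, 0)
  6: (0, 0, 4, 0)
  7: (0, 2, 1, 0)
  8: (0, 2, 1, 0)
  9: (0, 0, 4, 0)

Partition of {1..9} into 2 W_5-dot-orbits:

[[1, 4, 5, 7, 8], [2, 3, 6, 9]]


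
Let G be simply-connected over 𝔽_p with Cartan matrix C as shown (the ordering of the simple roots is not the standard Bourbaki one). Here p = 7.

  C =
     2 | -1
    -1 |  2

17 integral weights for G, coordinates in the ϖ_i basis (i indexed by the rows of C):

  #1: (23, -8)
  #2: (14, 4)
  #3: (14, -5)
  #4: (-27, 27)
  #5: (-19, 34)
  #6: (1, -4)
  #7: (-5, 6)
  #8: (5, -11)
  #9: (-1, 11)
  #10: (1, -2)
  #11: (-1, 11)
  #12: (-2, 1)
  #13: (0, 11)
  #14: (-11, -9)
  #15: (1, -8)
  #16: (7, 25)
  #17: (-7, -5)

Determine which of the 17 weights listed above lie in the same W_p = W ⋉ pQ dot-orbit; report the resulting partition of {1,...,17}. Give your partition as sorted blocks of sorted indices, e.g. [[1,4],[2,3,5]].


Dynkin diagram of C (from the 2 off-diagonal −1 entries): A_2.

Each λ_j+ρ reduced to Ā_7; 2-tuples below use C's row order:

  [1] (4, 3);  [2] (5, 1);  [3] (1, 3);  [4] (5, 2);  [5] (4, 3);  [6] (1, 2);  [7] (4, 3);  [8] (1, 3);  [9] (5, 2);  [10] (1, 1);  [11] (5, 2);  [12] (1, 1);  [13] (5, 1);  [14] (1, 3);  [15] (5, 2);  [16] (1, 1);  [17] (1, 3)

These 17 weights hit 6 W_7-dot-orbits; sizes (3, 2, 4, 4, 1, 3):

[[1, 5, 7], [2, 13], [3, 8, 14, 17], [4, 9, 11, 15], [6], [10, 12, 16]]


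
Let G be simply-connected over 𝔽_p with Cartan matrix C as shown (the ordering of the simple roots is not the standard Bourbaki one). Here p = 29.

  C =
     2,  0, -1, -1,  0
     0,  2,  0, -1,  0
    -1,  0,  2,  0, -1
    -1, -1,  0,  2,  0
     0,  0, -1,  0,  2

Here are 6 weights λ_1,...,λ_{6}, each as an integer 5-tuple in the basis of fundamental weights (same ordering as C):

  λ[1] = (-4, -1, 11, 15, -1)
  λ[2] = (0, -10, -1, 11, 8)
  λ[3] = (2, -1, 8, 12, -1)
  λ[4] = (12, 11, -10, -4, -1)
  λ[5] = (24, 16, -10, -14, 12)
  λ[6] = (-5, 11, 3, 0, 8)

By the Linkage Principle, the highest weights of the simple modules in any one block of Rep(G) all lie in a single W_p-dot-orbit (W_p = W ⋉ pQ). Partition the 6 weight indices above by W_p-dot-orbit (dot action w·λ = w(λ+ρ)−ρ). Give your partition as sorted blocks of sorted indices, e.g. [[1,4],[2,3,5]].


Cartan matrix: type A_5 (|W|=720); un-permuting the 5 rows.

Each λ_j+ρ reduced to Ā_29; 5-tuples below use C's row order:

    λ_1 → (3, 0, 9, 13, 0)
    λ_2 → (1, 9, 0, 3, 9)
    λ_3 → (3, 0, 9, 13, 0)
    λ_4 → (1, 9, 0, 3, 9)
    λ_5 → (3, 0, 9, 13, 0)
    λ_6 → (1, 9, 0, 3, 9)

Linkage partition of the 6 weights (2 classes, p=29):

[[1, 3, 5], [2, 4, 6]]


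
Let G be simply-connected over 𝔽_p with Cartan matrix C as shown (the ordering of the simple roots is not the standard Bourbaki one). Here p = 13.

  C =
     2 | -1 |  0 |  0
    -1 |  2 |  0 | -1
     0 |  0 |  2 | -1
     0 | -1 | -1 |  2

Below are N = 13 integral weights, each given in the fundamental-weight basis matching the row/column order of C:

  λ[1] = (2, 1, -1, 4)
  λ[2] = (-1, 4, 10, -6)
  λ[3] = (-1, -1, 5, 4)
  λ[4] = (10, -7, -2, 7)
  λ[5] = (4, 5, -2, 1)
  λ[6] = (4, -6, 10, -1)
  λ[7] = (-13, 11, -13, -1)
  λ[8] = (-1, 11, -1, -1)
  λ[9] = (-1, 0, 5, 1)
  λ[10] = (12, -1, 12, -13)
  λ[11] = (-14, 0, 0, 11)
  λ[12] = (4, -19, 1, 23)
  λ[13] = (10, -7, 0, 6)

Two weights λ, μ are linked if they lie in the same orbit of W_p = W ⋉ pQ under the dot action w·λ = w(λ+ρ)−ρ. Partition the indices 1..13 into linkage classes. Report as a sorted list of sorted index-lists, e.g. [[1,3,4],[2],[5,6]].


Root system A_4: the 4×4 matrix C matches after relabeling.

W_13-reps of the 13 weights in Ā_13 (same 4-coord order as C):

  λ_1+ρ ↦ (3, 2, 0, 5);  λ_2+ρ ↦ (0, 0, 6, 5);  λ_3+ρ ↦ (0, 0, 6, 5);  λ_4+ρ ↦ (5, 6, 1, 1);  λ_5+ρ ↦ (5, 6, 1, 1);  λ_6+ρ ↦ (0, 0, 6, 5);  λ_7+ρ ↦ (0, 12, 0, 0);  λ_8+ρ ↦ (0, 12, 0, 0);  λ_9+ρ ↦ (0, 1, 6, 2);  λ_10+ρ ↦ (0, 12, 0, 0);  λ_11+ρ ↦ (0, 12, 0, 0);  λ_12+ρ ↦ (0, 0, 6, 5);  λ_13+ρ ↦ (5, 6, 1, 1)

Partition of {1..13} into 5 W_13-dot-orbits:

[[1], [2, 3, 6, 12], [4, 5, 13], [7, 8, 10, 11], [9]]


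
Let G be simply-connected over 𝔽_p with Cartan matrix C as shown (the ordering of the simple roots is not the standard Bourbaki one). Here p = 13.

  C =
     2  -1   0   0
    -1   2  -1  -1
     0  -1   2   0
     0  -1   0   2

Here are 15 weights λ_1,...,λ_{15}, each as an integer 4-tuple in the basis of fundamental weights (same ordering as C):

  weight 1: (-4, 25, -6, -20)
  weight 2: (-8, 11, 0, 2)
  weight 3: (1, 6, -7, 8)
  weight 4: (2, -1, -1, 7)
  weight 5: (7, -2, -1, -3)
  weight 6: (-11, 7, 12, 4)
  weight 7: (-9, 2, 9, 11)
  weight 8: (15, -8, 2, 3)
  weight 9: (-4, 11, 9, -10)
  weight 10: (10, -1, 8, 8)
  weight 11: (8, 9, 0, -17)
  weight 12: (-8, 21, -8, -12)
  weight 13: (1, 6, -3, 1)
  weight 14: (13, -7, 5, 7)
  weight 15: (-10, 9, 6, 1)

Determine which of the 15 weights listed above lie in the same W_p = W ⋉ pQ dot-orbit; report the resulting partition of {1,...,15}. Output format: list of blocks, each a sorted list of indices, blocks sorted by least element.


Type D_4, rank 4, |W|=192; reorder rows/cols to standard.

Each λ_j+ρ reduced to Ā_13; 4-tuples below use C's row order:

  λ_1+ρ ↦ (4, 1, 2, 0);  λ_2+ρ ↦ (4, 1, 2, 0);  λ_3+ρ ↦ (3, 2, 1, 4);  λ_4+ρ ↦ (3, 0, 0, 8);  λ_5+ρ ↦ (4, 1, 2, 0);  λ_6+ρ ↦ (3, 0, 0, 8);  λ_7+ρ ↦ (4, 1, 2, 0);  λ_8+ρ ↦ (6, 3, 1, 0);  λ_9+ρ ↦ (6, 3, 1, 0);  λ_10+ρ ↦ (2, 0, 4, 4);  λ_11+ρ ↦ (3, 2, 1, 4);  λ_12+ρ ↦ (2, 2, 2, 2);  λ_13+ρ ↦ (2, 2, 2, 2);  λ_14+ρ ↦ (4, 1, 2, 0);  λ_15+ρ ↦ (3, 2, 1, 4)

These 15 weights hit 6 W_13-dot-orbits; sizes (5, 3, 2, 2, 1, 2):

[[1, 2, 5, 7, 14], [3, 11, 15], [4, 6], [8, 9], [10], [12, 13]]


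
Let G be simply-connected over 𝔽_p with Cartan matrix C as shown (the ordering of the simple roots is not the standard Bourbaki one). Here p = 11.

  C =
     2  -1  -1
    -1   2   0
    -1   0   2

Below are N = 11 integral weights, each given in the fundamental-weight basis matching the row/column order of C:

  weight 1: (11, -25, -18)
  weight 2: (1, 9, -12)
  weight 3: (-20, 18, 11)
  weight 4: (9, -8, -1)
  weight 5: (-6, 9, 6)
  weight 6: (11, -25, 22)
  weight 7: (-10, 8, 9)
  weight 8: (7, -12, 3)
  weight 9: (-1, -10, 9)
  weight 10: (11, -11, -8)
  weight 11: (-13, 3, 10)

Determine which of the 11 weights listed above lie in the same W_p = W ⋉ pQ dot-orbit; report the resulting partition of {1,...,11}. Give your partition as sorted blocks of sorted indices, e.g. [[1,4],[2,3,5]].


Cartan matrix: type A_3 (|W|=24); un-permuting the 3 rows.

W_11-reps of the 11 weights in Ā_11 (same 3-coord order as C):

    λ_1+ρ ↦ (5, 4, 1)
    λ_2+ρ ↦ (9, 0, 1)
    λ_3+ρ ↦ (3, 7, 0)
    λ_4+ρ ↦ (3, 7, 0)
    λ_5+ρ ↦ (5, 4, 1)
    λ_6+ρ ↦ (9, 0, 1)
    λ_7+ρ ↦ (9, 0, 1)
    λ_8+ρ ↦ (3, 7, 0)
    λ_9+ρ ↦ (9, 0, 1)
    λ_10+ρ ↦ (5, 4, 1)
    λ_11+ρ ↦ (3, 7, 0)

3 distinct reps among the 11 weights ⇒ 3 W_11-linkage classes:

[[1, 5, 10], [2, 6, 7, 9], [3, 4, 8, 11]]


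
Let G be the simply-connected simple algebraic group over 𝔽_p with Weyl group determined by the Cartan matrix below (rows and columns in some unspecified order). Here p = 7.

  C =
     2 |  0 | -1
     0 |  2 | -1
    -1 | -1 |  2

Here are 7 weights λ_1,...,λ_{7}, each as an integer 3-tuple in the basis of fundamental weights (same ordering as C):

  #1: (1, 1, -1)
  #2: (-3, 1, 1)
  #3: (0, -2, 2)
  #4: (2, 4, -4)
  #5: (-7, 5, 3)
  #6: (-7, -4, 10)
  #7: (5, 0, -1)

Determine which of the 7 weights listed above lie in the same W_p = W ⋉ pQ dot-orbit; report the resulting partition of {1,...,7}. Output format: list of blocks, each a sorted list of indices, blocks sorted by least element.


Root system A_3: the 3×3 matrix C matches after relabeling.

Each λ_j+ρ reduced to Ā_7; 3-tuples below use C's row order:

  λ_1 → (2, 2, 0)
  λ_2 → (2, 2, 0)
  λ_3 → (1, 1, 2)
  λ_4 → (0, 2, 3)
  λ_5 → (1, 1, 2)
  λ_6 → (2, 1, 1)
  λ_7 → (6, 1, 0)

Linkage partition of the 7 weights (5 classes, p=7):

[[1, 2], [3, 5], [4], [6], [7]]


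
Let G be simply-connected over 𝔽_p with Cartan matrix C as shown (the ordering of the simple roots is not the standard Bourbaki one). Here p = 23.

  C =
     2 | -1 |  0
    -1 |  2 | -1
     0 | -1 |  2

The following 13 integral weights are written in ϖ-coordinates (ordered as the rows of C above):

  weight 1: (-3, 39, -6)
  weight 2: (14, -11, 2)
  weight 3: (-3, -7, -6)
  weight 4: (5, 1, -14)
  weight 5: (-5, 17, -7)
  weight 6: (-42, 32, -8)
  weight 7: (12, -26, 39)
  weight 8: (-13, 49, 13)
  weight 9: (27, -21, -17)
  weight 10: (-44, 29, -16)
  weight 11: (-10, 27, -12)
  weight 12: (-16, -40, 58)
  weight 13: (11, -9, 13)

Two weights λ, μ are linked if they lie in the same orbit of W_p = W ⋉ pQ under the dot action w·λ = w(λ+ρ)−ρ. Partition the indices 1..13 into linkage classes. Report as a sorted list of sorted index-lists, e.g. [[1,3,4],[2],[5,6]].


A_3 Cartan matrix, 3 simple roots permuted; ρ=(1,1,1).

W_23-reps of the 13 weights in Ā_23 (same 3-coord order as C):

    1: (5, 6, 2)
    2: (5, 3, 7)
    3: (5, 6, 2)
    4: (5, 6, 2)
    5: (4, 8, 6)
    6: (5, 3, 7)
    7: (5, 6, 2)
    8: (4, 8, 6)
    9: (5, 3, 7)
    10: (5, 3, 7)
    11: (4, 8, 6)
    12: (5, 3, 7)
    13: (4, 8, 6)

Grouping the 13 weights by Ā_23-representative: 3 linkage classes.

[[1, 3, 4, 7], [2, 6, 9, 10, 12], [5, 8, 11, 13]]


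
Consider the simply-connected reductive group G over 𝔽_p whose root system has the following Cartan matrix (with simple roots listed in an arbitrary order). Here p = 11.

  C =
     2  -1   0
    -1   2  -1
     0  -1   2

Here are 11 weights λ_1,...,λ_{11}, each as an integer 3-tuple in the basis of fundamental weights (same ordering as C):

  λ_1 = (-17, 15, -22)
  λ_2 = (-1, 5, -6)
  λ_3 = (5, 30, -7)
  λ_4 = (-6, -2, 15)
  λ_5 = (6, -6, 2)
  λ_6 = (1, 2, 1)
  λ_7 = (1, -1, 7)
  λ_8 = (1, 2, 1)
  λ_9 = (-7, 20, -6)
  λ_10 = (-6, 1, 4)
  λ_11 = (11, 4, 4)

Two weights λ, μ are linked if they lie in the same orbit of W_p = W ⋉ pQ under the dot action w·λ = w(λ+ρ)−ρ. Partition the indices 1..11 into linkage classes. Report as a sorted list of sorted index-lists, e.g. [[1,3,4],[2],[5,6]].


Type A_3, rank 3, |W|=24; reorder rows/cols to standard.

W_11-reps of the 11 weights in Ā_11 (same 3-coord order as C):

  [1] (0, 1, 5)
  [2] (0, 1, 5)
  [3] (2, 3, 2)
  [4] (4, 1, 5)
  [5] (2, 3, 2)
  [6] (2, 3, 2)
  [7] (2, 0, 8)
  [8] (2, 3, 2)
  [9] (4, 1, 5)
  [10] (2, 3, 2)
  [11] (0, 1, 5)

The 11 indices split into 4 linkage classes (same alcove rep ⇔ same W_11-dot-orbit):

[[1, 2, 11], [3, 5, 6, 8, 10], [4, 9], [7]]


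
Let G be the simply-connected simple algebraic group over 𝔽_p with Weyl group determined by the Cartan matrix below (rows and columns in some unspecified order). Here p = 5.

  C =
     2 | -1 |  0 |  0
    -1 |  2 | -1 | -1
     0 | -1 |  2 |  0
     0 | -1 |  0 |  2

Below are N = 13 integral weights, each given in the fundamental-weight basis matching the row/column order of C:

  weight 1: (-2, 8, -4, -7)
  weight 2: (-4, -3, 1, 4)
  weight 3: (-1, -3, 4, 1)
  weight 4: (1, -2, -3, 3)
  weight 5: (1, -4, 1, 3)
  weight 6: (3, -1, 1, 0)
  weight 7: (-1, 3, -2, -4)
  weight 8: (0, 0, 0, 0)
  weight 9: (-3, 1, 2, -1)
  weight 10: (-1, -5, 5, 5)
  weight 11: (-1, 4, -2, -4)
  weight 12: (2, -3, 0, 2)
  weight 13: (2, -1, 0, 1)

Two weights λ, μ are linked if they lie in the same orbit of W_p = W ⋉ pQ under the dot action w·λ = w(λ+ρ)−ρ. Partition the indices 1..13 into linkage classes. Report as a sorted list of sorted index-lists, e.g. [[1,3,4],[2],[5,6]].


Root system D_4: the 4×4 matrix C matches after relabeling.

λ_j+ρ reflected into Ā_5 (⟨·,θ^∨⟩≤5); 4-tuples as given:

  [1] (2, 1, 0, 1);  [2] (2, 0, 3, 0);  [3] (2, 0, 3, 0);  [4] (1, 1, 1, 1);  [5] (1, 1, 1, 1);  [6] (2, 1, 0, 1);  [7] (0, 0, 1, 3);  [8] (1, 1, 1, 1);  [9] (2, 0, 3, 0);  [10] (1, 1, 1, 1);  [11] (0, 0, 1, 3);  [12] (1, 1, 1, 1);  [13] (2, 1, 0, 1)

Partition of {1..13} into 4 W_5-dot-orbits:

[[1, 6, 13], [2, 3, 9], [4, 5, 8, 10, 12], [7, 11]]


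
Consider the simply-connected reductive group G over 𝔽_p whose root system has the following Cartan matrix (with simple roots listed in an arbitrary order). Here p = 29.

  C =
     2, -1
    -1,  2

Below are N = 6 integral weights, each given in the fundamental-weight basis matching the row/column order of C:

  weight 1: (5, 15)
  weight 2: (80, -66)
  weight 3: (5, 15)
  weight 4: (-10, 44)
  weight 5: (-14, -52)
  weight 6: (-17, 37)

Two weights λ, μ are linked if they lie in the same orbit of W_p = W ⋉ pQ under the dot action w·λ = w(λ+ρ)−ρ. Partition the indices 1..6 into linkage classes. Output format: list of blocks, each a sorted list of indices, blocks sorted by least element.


A_2 Cartan matrix, 2 simple roots permuted; ρ=(1,1).

W_29-reps of the 6 weights in Ā_29 (same 2-coord order as C):

  λ_1+ρ ↦ (6, 16) · λ_2+ρ ↦ (6, 16) · λ_3+ρ ↦ (6, 16) · λ_4+ρ ↦ (7, 13) · λ_5+ρ ↦ (6, 16) · λ_6+ρ ↦ (7, 13)

Grouping the 6 weights by Ā_29-representative: 2 linkage classes.

[[1, 2, 3, 5], [4, 6]]


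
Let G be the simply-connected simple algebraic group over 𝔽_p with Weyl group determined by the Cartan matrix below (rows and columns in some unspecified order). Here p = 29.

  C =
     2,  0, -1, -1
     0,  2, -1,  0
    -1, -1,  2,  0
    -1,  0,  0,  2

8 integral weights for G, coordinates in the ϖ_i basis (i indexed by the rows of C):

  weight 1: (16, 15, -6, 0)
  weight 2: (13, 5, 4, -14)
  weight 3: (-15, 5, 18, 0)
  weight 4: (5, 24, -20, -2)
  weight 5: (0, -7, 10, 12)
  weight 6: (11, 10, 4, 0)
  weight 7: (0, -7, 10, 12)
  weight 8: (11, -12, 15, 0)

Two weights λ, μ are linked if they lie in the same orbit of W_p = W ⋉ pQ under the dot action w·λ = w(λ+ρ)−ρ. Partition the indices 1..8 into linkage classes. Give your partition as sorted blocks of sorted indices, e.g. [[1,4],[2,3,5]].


Cartan matrix: type A_4 (|W|=120); un-permuting the 4 rows.

Alcove-folded reps (p=29, 8 weights, presented ϖ-order):

    [1] (12, 11, 5, 1)
    [2] (1, 6, 5, 13)
    [3] (1, 6, 5, 13)
    [4] (1, 6, 5, 13)
    [5] (1, 6, 5, 13)
    [6] (12, 11, 5, 1)
    [7] (1, 6, 5, 13)
    [8] (12, 11, 5, 1)

Grouping the 8 weights by Ā_29-representative: 2 linkage classes.

[[1, 6, 8], [2, 3, 4, 5, 7]]


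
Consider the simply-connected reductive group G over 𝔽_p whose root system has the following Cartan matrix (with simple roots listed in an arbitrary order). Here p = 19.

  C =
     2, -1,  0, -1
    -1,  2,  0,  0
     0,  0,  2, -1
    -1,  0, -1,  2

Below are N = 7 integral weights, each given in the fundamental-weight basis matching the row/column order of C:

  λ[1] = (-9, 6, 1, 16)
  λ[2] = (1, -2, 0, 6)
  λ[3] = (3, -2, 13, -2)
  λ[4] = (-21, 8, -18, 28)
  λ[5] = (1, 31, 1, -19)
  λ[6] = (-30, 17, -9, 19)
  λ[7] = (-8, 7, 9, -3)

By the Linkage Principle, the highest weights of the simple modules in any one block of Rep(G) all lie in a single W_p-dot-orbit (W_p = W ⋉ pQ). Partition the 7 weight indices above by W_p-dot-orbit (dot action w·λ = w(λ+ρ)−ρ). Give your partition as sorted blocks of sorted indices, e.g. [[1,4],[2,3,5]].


C ↔ A_4 under row/col permutation; |W(A_4)| = 120.

λ_j+ρ reflected into Ā_19 (⟨·,θ^∨⟩≤19); 4-tuples as given:

  λ_1+ρ ↦ (7, 1, 2, 9);  λ_2+ρ ↦ (1, 1, 1, 7);  λ_3+ρ ↦ (2, 1, 13, 1);  λ_4+ρ ↦ (1, 1, 1, 7);  λ_5+ρ ↦ (2, 1, 13, 1);  λ_6+ρ ↦ (1, 1, 1, 7);  λ_7+ρ ↦ (1, 1, 1, 7)

Partition of {1..7} into 3 W_19-dot-orbits:

[[1], [2, 4, 6, 7], [3, 5]]


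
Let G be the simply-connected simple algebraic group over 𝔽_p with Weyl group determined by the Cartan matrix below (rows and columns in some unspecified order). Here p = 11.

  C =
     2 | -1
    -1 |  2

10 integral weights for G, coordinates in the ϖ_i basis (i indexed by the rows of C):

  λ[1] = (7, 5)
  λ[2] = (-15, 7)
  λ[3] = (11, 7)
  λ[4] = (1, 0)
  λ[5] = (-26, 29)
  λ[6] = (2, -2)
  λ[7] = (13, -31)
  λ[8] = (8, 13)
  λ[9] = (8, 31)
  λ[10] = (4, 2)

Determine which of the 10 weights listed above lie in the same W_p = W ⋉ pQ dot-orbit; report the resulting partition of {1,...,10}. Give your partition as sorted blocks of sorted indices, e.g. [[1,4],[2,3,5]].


C ↔ A_2 under row/col permutation; |W(A_2)| = 6.

Folding the 10 weights λ_j+ρ into Ā_11 (reps in the given 2-coord order):

    1: (5, 3)
    2: (5, 3)
    3: (2, 1)
    4: (2, 1)
    5: (5, 3)
    6: (2, 1)
    7: (5, 3)
    8: (2, 1)
    9: (8, 1)
    10: (5, 3)

Grouping the 10 weights by Ā_11-representative: 3 linkage classes.

[[1, 2, 5, 7, 10], [3, 4, 6, 8], [9]]


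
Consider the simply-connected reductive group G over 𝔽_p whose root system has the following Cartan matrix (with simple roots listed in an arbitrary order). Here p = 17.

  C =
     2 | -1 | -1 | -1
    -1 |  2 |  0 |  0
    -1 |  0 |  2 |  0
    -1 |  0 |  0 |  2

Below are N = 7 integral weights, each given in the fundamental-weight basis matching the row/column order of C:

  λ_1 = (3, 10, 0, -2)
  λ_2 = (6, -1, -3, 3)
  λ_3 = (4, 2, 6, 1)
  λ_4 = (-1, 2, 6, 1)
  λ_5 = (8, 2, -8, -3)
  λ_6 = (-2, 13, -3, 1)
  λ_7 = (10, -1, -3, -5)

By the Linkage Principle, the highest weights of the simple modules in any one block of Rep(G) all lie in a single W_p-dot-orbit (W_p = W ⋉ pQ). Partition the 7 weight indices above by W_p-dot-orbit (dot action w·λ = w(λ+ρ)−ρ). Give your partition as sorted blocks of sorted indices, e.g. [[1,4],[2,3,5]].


D_4 Cartan matrix, 4 simple roots permuted; ρ=(1,1,1,1).

Folding the 7 weights λ_j+ρ into Ā_17 (reps in the given 4-coord order):

  1: (1, 11, 1, 1)
  2: (5, 0, 2, 4)
  3: (0, 3, 7, 2)
  4: (0, 3, 7, 2)
  5: (0, 3, 7, 2)
  6: (1, 11, 1, 1)
  7: (5, 0, 2, 4)

Linkage partition of the 7 weights (3 classes, p=17):

[[1, 6], [2, 7], [3, 4, 5]]


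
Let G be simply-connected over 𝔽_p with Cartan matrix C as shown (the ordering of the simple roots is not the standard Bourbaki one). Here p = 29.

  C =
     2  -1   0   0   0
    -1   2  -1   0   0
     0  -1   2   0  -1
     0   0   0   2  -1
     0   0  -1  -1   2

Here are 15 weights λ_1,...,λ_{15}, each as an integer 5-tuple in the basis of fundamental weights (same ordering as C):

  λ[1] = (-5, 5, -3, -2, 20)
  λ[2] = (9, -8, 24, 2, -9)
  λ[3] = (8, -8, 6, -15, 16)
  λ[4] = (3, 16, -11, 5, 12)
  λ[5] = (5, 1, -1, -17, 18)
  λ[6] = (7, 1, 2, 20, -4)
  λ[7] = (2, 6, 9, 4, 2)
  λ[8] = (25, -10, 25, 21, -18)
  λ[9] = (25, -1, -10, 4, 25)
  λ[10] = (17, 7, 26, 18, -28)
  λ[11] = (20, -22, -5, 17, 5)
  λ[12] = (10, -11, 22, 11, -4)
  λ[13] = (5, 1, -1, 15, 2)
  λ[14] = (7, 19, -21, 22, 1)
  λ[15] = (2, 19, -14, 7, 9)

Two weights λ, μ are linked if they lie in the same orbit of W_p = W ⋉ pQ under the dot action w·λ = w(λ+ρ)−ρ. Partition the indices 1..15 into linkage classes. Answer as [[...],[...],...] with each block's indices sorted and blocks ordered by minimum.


C ↔ A_5 under row/col permutation; |W(A_5)| = 720.

Ā_29 reps of the 15 weights (A_5, coords as presented):

  [1] (4, 0, 2, 1, 18) · [2] (3, 7, 10, 5, 3) · [3] (2, 7, 0, 14, 3) · [4] (3, 7, 10, 5, 3) · [5] (6, 2, 0, 16, 3) · [6] (6, 2, 0, 16, 3) · [7] (3, 7, 10, 5, 3) · [8] (2, 7, 0, 14, 3) · [9] (2, 7, 0, 14, 3) · [10] (6, 2, 0, 16, 3) · [11] (4, 0, 2, 1, 18) · [12] (3, 7, 10, 5, 3) · [13] (6, 2, 0, 16, 3) · [14] (4, 0, 2, 1, 18) · [15] (3, 7, 10, 5, 3)

These 15 weights hit 4 W_29-dot-orbits; sizes (3, 5, 3, 4):

[[1, 11, 14], [2, 4, 7, 12, 15], [3, 8, 9], [5, 6, 10, 13]]


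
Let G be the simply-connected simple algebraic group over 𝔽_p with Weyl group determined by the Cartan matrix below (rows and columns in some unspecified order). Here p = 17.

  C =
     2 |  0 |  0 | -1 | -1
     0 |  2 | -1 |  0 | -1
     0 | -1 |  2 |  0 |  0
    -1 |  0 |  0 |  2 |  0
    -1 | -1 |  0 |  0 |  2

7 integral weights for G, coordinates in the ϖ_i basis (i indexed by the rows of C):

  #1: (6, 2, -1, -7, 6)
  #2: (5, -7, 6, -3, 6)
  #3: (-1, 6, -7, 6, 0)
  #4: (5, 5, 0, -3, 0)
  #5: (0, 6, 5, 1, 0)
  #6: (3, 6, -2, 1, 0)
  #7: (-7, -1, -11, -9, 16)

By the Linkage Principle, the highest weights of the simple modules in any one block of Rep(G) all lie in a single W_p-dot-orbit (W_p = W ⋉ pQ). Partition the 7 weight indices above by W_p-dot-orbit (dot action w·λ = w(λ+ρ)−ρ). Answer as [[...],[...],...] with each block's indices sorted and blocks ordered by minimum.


A_5 Cartan matrix, 5 simple roots permuted; ρ=(1,1,1,1,1).

Alcove-folded reps (p=17, 7 weights, presented ϖ-order):

    [1] (1, 3, 0, 6, 7)
    [2] (4, 6, 1, 2, 1)
    [3] (0, 1, 6, 7, 1)
    [4] (4, 6, 1, 2, 1)
    [5] (1, 7, 6, 2, 1)
    [6] (4, 6, 1, 2, 1)
    [7] (1, 3, 0, 6, 7)

4 distinct reps among the 7 weights ⇒ 4 W_17-linkage classes:

[[1, 7], [2, 4, 6], [3], [5]]


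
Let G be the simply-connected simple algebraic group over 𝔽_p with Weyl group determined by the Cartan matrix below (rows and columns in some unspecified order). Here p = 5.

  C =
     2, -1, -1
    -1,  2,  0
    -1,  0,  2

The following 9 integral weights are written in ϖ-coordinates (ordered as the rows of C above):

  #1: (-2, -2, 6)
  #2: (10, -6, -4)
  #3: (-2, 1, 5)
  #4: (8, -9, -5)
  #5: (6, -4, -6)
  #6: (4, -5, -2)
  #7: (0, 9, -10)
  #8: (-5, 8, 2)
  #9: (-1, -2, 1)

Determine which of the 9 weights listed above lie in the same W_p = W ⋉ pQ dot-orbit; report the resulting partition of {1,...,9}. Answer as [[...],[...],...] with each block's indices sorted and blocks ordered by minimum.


Type A_3, rank 3, |W|=24; reorder rows/cols to standard.

W_5-reps of the 9 weights in Ā_5 (same 3-coord order as C):

    λ_1 → (0, 1, 3)
    λ_2 → (1, 0, 2)
    λ_3 → (0, 1, 3)
    λ_4 → (0, 1, 3)
    λ_5 → (1, 0, 2)
    λ_6 → (0, 4, 1)
    λ_7 → (1, 0, 1)
    λ_8 → (0, 1, 3)
    λ_9 → (1, 0, 1)

Linkage partition of the 9 weights (4 classes, p=5):

[[1, 3, 4, 8], [2, 5], [6], [7, 9]]


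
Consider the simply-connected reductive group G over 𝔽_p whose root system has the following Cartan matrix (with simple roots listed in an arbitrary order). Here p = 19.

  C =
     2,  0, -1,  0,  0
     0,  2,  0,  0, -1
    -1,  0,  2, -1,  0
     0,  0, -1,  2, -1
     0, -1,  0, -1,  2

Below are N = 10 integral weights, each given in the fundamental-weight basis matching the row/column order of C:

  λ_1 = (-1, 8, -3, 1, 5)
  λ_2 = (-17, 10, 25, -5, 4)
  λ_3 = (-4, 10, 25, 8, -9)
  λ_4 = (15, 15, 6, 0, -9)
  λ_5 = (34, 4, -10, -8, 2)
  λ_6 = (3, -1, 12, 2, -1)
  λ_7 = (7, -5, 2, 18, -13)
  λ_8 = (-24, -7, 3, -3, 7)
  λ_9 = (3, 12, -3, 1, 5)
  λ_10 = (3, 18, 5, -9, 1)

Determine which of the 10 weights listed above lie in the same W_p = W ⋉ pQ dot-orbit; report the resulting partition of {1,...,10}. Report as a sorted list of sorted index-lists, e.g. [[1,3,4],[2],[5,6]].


Cartan matrix: type A_5 (|W|=720); un-permuting the 5 rows.

λ_j+ρ reflected into Ā_19 (⟨·,θ^∨⟩≤19); 5-tuples as given:

  λ_1 → (2, 9, 0, 0, 6);  λ_2 → (3, 1, 0, 3, 4);  λ_3 → (3, 1, 0, 3, 4);  λ_4 → (3, 1, 0, 3, 4);  λ_5 → (3, 1, 0, 3, 4);  λ_6 → (3, 0, 13, 2, 1);  λ_7 → (3, 1, 0, 3, 4);  λ_8 → (2, 9, 0, 0, 6);  λ_9 → (2, 9, 0, 0, 6);  λ_10 → (2, 9, 0, 0, 6)

The 10 indices split into 3 linkage classes (same alcove rep ⇔ same W_19-dot-orbit):

[[1, 8, 9, 10], [2, 3, 4, 5, 7], [6]]


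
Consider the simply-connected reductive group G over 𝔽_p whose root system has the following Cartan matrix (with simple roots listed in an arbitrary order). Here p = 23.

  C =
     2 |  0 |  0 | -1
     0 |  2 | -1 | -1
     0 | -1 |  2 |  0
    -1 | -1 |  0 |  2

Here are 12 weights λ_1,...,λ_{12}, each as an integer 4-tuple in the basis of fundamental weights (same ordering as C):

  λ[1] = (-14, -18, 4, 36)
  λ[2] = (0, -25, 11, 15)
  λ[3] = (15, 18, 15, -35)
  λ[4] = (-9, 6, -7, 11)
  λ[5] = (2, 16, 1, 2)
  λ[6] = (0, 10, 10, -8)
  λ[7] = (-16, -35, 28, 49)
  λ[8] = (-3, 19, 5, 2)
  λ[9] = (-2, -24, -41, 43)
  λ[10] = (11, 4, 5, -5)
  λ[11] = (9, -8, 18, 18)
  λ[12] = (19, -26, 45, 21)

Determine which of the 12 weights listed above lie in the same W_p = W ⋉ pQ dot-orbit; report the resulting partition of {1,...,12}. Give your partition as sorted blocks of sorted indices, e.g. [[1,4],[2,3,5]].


Cartan matrix: type A_4 (|W|=120); un-permuting the 4 rows.

W_23-reps of the 12 weights in Ā_23 (same 4-coord order as C):

  [1] (1, 3, 2, 6)
  [2] (6, 4, 11, 1)
  [3] (6, 4, 11, 1)
  [4] (8, 1, 6, 4)
  [5] (1, 17, 0, 3)
  [6] (6, 4, 11, 1)
  [7] (6, 4, 11, 1)
  [8] (1, 17, 0, 3)
  [9] (1, 17, 0, 3)
  [10] (8, 1, 6, 4)
  [11] (8, 1, 6, 4)
  [12] (1, 17, 0, 3)

The 12 indices split into 4 linkage classes (same alcove rep ⇔ same W_23-dot-orbit):

[[1], [2, 3, 6, 7], [4, 10, 11], [5, 8, 9, 12]]


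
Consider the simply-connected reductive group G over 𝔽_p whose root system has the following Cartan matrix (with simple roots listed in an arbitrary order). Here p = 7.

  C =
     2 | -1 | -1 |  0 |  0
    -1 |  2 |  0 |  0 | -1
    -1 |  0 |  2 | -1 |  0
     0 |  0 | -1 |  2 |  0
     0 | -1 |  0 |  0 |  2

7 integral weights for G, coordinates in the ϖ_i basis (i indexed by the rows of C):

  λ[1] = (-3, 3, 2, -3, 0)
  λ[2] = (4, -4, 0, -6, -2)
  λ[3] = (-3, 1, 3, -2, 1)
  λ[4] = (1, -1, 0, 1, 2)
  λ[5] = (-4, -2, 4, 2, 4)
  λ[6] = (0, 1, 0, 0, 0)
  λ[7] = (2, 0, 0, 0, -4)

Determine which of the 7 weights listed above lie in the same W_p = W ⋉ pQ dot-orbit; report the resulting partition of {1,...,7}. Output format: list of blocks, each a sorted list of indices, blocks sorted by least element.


C ↔ A_5 under row/col permutation; |W(A_5)| = 720.

Each λ_j+ρ reduced to Ā_7; 5-tuples below use C's row order:

  λ_1+ρ ↦ (1, 2, 1, 1, 1);  λ_2+ρ ↦ (1, 2, 1, 1, 1);  λ_3+ρ ↦ (2, 0, 1, 1, 2);  λ_4+ρ ↦ (2, 0, 1, 1, 2);  λ_5+ρ ↦ (1, 2, 1, 1, 1);  λ_6+ρ ↦ (1, 2, 1, 1, 1);  λ_7+ρ ↦ (1, 2, 1, 1, 1)

The 7 indices split into 2 linkage classes (same alcove rep ⇔ same W_7-dot-orbit):

[[1, 2, 5, 6, 7], [3, 4]]


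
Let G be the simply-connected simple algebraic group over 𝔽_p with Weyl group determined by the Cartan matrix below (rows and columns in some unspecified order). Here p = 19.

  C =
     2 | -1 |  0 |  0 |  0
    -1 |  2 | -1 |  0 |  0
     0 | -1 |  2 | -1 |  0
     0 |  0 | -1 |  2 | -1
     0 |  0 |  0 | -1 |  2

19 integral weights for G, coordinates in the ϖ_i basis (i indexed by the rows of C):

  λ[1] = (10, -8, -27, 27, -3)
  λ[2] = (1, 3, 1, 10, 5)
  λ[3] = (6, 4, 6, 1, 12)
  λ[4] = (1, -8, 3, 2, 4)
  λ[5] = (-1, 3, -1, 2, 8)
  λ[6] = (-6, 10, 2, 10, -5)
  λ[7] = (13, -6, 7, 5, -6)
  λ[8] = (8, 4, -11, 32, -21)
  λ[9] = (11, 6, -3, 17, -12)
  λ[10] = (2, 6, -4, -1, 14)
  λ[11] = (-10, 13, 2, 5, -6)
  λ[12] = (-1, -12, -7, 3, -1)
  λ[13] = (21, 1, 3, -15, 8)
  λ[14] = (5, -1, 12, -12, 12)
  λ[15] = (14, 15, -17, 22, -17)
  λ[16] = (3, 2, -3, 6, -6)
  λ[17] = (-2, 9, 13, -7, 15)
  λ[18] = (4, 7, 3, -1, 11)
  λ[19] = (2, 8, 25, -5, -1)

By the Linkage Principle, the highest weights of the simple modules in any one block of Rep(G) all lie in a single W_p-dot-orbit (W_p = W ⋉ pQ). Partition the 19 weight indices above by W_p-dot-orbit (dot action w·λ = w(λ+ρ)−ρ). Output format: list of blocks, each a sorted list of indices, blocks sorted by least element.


Root system A_5: the 5×5 matrix C matches after relabeling.

Each λ_j+ρ reduced to Ā_19; 5-tuples below use C's row order:

    1: (5, 3, 4, 0, 2)
    2: (4, 0, 2, 11, 0)
    3: (5, 3, 4, 0, 2)
    4: (4, 1, 2, 0, 5)
    5: (0, 4, 0, 3, 9)
    6: (1, 5, 3, 5, 2)
    7: (5, 5, 3, 1, 1)
    8: (5, 5, 3, 1, 1)
    9: (4, 1, 2, 0, 5)
    10: (0, 4, 0, 3, 9)
    11: (5, 5, 3, 1, 1)
    12: (4, 0, 2, 11, 0)
    13: (5, 5, 3, 1, 1)
    14: (4, 0, 2, 11, 0)
    15: (0, 4, 0, 3, 9)
    16: (4, 1, 2, 0, 5)
    17: (5, 5, 3, 1, 1)
    18: (5, 3, 4, 0, 2)
    19: (0, 4, 0, 3, 9)

Grouping the 19 weights by Ā_19-representative: 6 linkage classes.

[[1, 3, 18], [2, 12, 14], [4, 9, 16], [5, 10, 15, 19], [6], [7, 8, 11, 13, 17]]


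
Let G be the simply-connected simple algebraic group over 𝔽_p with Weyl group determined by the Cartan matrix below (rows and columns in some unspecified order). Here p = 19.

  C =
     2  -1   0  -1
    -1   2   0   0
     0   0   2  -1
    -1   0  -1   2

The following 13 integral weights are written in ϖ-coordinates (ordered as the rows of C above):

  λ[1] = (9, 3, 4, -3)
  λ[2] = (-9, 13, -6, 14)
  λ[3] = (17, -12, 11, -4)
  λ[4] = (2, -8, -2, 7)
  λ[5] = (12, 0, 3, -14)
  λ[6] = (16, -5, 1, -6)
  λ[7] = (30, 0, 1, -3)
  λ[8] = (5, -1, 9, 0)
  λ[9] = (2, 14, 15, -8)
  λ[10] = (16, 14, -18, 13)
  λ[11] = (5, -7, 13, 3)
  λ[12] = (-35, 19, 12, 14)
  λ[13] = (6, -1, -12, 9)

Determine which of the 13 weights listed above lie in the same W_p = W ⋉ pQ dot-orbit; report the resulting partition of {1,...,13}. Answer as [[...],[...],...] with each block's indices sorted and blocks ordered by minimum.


A_4 Cartan matrix, 4 simple roots permuted; ρ=(1,1,1,1).

λ_j+ρ reflected into Ā_19 (⟨·,θ^∨⟩≤19); 4-tuples as given:

    λ_1 → (8, 4, 3, 2)
    λ_2 → (8, 4, 3, 2)
    λ_3 → (4, 3, 1, 3)
    λ_4 → (4, 3, 1, 3)
    λ_5 → (0, 1, 9, 4)
    λ_6 → (8, 4, 3, 2)
    λ_7 → (6, 0, 10, 1)
    λ_8 → (6, 0, 10, 1)
    λ_9 → (4, 3, 1, 3)
    λ_10 → (8, 4, 3, 2)
    λ_11 → (0, 1, 9, 4)
    λ_12 → (0, 1, 9, 4)
    λ_13 → (6, 0, 10, 1)

Grouping the 13 weights by Ā_19-representative: 4 linkage classes.

[[1, 2, 6, 10], [3, 4, 9], [5, 11, 12], [7, 8, 13]]


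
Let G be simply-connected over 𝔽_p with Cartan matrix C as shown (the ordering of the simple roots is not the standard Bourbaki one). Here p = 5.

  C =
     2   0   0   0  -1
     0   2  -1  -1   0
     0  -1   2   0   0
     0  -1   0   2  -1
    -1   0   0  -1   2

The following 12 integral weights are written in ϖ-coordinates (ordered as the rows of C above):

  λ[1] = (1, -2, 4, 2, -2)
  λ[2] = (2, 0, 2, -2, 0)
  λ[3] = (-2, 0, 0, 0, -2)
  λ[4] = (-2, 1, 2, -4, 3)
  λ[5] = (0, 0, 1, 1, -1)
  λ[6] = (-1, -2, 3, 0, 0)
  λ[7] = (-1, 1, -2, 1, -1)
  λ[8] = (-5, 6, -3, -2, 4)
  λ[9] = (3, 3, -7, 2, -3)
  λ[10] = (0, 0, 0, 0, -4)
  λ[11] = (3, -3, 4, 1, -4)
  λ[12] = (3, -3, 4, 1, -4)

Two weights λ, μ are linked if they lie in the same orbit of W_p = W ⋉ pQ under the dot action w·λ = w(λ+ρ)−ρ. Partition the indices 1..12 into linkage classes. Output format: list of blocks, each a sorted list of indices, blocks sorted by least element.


Dynkin diagram of C (from the 8 off-diagonal −1 entries): A_5.

W_5-reps of the 12 weights in Ā_5 (same 5-coord order as C):

  [1] (1, 1, 1, 0, 1) · [2] (1, 0, 1, 1, 0) · [3] (1, 0, 1, 1, 0) · [4] (0, 1, 1, 2, 0) · [5] (0, 1, 1, 2, 0) · [6] (0, 1, 3, 0, 1) · [7] (0, 1, 1, 2, 0) · [8] (0, 1, 3, 0, 1) · [9] (1, 1, 0, 0, 1) · [10] (1, 1, 0, 0, 1) · [11] (0, 1, 1, 2, 0) · [12] (0, 1, 1, 2, 0)

These 12 weights hit 5 W_5-dot-orbits; sizes (1, 2, 5, 2, 2):

[[1], [2, 3], [4, 5, 7, 11, 12], [6, 8], [9, 10]]


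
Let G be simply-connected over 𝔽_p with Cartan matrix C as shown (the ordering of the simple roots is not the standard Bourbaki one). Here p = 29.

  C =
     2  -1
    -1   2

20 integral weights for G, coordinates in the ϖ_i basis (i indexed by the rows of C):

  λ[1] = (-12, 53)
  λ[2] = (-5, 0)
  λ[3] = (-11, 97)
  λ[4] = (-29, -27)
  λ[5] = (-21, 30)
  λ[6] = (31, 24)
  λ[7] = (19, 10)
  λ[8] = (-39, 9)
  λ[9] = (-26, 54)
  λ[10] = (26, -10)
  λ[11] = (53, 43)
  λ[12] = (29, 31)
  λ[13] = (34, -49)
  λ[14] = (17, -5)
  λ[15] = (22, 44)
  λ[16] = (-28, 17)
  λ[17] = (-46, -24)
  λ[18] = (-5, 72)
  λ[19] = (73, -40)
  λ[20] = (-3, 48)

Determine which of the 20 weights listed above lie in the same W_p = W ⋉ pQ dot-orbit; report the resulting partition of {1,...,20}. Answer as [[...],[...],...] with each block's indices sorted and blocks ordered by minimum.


Cartan matrix: type A_2 (|W|=6); un-permuting the 2 rows.

λ_j+ρ reflected into Ā_29 (⟨·,θ^∨⟩≤29); 2-tuples as given:

    λ_1+ρ ↦ (14, 4)
    λ_2+ρ ↦ (1, 3)
    λ_3+ρ ↦ (10, 1)
    λ_4+ρ ↦ (1, 3)
    λ_5+ρ ↦ (18, 9)
    λ_6+ρ ↦ (1, 3)
    λ_7+ρ ↦ (18, 9)
    λ_8+ρ ↦ (1, 19)
    λ_9+ρ ↦ (1, 3)
    λ_10+ρ ↦ (18, 9)
    λ_11+ρ ↦ (14, 4)
    λ_12+ρ ↦ (1, 3)
    λ_13+ρ ↦ (6, 10)
    λ_14+ρ ↦ (14, 4)
    λ_15+ρ ↦ (6, 10)
    λ_16+ρ ↦ (18, 9)
    λ_17+ρ ↦ (6, 10)
    λ_18+ρ ↦ (14, 4)
    λ_19+ρ ↦ (6, 10)
    λ_20+ρ ↦ (18, 9)

Partition of {1..20} into 6 W_29-dot-orbits:

[[1, 11, 14, 18], [2, 4, 6, 9, 12], [3], [5, 7, 10, 16, 20], [8], [13, 15, 17, 19]]
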